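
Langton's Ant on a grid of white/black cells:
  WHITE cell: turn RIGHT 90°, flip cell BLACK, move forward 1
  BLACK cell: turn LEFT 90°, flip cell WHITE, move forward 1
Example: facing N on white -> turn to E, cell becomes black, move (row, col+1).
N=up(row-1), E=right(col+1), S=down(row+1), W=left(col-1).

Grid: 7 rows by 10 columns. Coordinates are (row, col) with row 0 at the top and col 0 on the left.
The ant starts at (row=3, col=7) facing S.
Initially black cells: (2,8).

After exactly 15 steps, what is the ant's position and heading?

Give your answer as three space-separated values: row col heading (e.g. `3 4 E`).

Step 1: on WHITE (3,7): turn R to W, flip to black, move to (3,6). |black|=2
Step 2: on WHITE (3,6): turn R to N, flip to black, move to (2,6). |black|=3
Step 3: on WHITE (2,6): turn R to E, flip to black, move to (2,7). |black|=4
Step 4: on WHITE (2,7): turn R to S, flip to black, move to (3,7). |black|=5
Step 5: on BLACK (3,7): turn L to E, flip to white, move to (3,8). |black|=4
Step 6: on WHITE (3,8): turn R to S, flip to black, move to (4,8). |black|=5
Step 7: on WHITE (4,8): turn R to W, flip to black, move to (4,7). |black|=6
Step 8: on WHITE (4,7): turn R to N, flip to black, move to (3,7). |black|=7
Step 9: on WHITE (3,7): turn R to E, flip to black, move to (3,8). |black|=8
Step 10: on BLACK (3,8): turn L to N, flip to white, move to (2,8). |black|=7
Step 11: on BLACK (2,8): turn L to W, flip to white, move to (2,7). |black|=6
Step 12: on BLACK (2,7): turn L to S, flip to white, move to (3,7). |black|=5
Step 13: on BLACK (3,7): turn L to E, flip to white, move to (3,8). |black|=4
Step 14: on WHITE (3,8): turn R to S, flip to black, move to (4,8). |black|=5
Step 15: on BLACK (4,8): turn L to E, flip to white, move to (4,9). |black|=4

Answer: 4 9 E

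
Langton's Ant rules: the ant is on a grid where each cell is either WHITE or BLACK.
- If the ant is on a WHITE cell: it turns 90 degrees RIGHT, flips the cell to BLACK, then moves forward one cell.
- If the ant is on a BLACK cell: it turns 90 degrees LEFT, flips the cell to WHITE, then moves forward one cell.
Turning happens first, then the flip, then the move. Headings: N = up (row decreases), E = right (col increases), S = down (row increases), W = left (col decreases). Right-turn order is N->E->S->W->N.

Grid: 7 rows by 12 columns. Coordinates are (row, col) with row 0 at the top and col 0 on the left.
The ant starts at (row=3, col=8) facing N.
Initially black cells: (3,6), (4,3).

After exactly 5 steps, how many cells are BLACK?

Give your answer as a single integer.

Step 1: on WHITE (3,8): turn R to E, flip to black, move to (3,9). |black|=3
Step 2: on WHITE (3,9): turn R to S, flip to black, move to (4,9). |black|=4
Step 3: on WHITE (4,9): turn R to W, flip to black, move to (4,8). |black|=5
Step 4: on WHITE (4,8): turn R to N, flip to black, move to (3,8). |black|=6
Step 5: on BLACK (3,8): turn L to W, flip to white, move to (3,7). |black|=5

Answer: 5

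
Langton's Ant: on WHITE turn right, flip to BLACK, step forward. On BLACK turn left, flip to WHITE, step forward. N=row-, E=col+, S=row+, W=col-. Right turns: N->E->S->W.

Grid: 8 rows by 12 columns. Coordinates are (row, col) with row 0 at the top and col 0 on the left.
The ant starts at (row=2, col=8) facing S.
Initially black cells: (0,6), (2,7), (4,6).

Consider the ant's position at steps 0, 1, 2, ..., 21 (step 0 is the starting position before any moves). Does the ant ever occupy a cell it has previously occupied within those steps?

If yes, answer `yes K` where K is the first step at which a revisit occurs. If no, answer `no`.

Answer: yes 5

Derivation:
Step 1: on WHITE (2,8): turn R to W, flip to black, move to (2,7). |black|=4 — new cell
Step 2: on BLACK (2,7): turn L to S, flip to white, move to (3,7). |black|=3 — new cell
Step 3: on WHITE (3,7): turn R to W, flip to black, move to (3,6). |black|=4 — new cell
Step 4: on WHITE (3,6): turn R to N, flip to black, move to (2,6). |black|=5 — new cell
Step 5: on WHITE (2,6): turn R to E, flip to black, move to (2,7). |black|=6 — REVISIT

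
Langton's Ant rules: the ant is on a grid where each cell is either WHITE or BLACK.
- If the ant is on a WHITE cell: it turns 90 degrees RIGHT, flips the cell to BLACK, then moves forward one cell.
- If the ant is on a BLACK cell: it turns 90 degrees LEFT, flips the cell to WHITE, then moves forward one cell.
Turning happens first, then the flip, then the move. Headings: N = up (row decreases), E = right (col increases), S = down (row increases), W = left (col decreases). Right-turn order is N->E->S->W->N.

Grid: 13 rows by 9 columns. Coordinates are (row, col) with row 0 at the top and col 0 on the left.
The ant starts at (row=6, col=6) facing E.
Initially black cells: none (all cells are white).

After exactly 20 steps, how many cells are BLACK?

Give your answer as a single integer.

Answer: 6

Derivation:
Step 1: on WHITE (6,6): turn R to S, flip to black, move to (7,6). |black|=1
Step 2: on WHITE (7,6): turn R to W, flip to black, move to (7,5). |black|=2
Step 3: on WHITE (7,5): turn R to N, flip to black, move to (6,5). |black|=3
Step 4: on WHITE (6,5): turn R to E, flip to black, move to (6,6). |black|=4
Step 5: on BLACK (6,6): turn L to N, flip to white, move to (5,6). |black|=3
Step 6: on WHITE (5,6): turn R to E, flip to black, move to (5,7). |black|=4
Step 7: on WHITE (5,7): turn R to S, flip to black, move to (6,7). |black|=5
Step 8: on WHITE (6,7): turn R to W, flip to black, move to (6,6). |black|=6
Step 9: on WHITE (6,6): turn R to N, flip to black, move to (5,6). |black|=7
Step 10: on BLACK (5,6): turn L to W, flip to white, move to (5,5). |black|=6
Step 11: on WHITE (5,5): turn R to N, flip to black, move to (4,5). |black|=7
Step 12: on WHITE (4,5): turn R to E, flip to black, move to (4,6). |black|=8
Step 13: on WHITE (4,6): turn R to S, flip to black, move to (5,6). |black|=9
Step 14: on WHITE (5,6): turn R to W, flip to black, move to (5,5). |black|=10
Step 15: on BLACK (5,5): turn L to S, flip to white, move to (6,5). |black|=9
Step 16: on BLACK (6,5): turn L to E, flip to white, move to (6,6). |black|=8
Step 17: on BLACK (6,6): turn L to N, flip to white, move to (5,6). |black|=7
Step 18: on BLACK (5,6): turn L to W, flip to white, move to (5,5). |black|=6
Step 19: on WHITE (5,5): turn R to N, flip to black, move to (4,5). |black|=7
Step 20: on BLACK (4,5): turn L to W, flip to white, move to (4,4). |black|=6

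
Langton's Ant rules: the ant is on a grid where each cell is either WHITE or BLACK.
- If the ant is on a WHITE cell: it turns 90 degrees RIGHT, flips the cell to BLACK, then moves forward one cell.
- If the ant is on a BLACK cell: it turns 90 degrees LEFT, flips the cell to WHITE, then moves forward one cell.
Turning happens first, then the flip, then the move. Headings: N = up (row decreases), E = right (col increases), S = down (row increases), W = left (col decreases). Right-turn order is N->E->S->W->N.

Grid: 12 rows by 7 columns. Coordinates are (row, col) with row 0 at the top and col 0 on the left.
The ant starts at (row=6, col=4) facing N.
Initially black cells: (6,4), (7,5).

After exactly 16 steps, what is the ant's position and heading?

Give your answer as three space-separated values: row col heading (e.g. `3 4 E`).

Step 1: on BLACK (6,4): turn L to W, flip to white, move to (6,3). |black|=1
Step 2: on WHITE (6,3): turn R to N, flip to black, move to (5,3). |black|=2
Step 3: on WHITE (5,3): turn R to E, flip to black, move to (5,4). |black|=3
Step 4: on WHITE (5,4): turn R to S, flip to black, move to (6,4). |black|=4
Step 5: on WHITE (6,4): turn R to W, flip to black, move to (6,3). |black|=5
Step 6: on BLACK (6,3): turn L to S, flip to white, move to (7,3). |black|=4
Step 7: on WHITE (7,3): turn R to W, flip to black, move to (7,2). |black|=5
Step 8: on WHITE (7,2): turn R to N, flip to black, move to (6,2). |black|=6
Step 9: on WHITE (6,2): turn R to E, flip to black, move to (6,3). |black|=7
Step 10: on WHITE (6,3): turn R to S, flip to black, move to (7,3). |black|=8
Step 11: on BLACK (7,3): turn L to E, flip to white, move to (7,4). |black|=7
Step 12: on WHITE (7,4): turn R to S, flip to black, move to (8,4). |black|=8
Step 13: on WHITE (8,4): turn R to W, flip to black, move to (8,3). |black|=9
Step 14: on WHITE (8,3): turn R to N, flip to black, move to (7,3). |black|=10
Step 15: on WHITE (7,3): turn R to E, flip to black, move to (7,4). |black|=11
Step 16: on BLACK (7,4): turn L to N, flip to white, move to (6,4). |black|=10

Answer: 6 4 N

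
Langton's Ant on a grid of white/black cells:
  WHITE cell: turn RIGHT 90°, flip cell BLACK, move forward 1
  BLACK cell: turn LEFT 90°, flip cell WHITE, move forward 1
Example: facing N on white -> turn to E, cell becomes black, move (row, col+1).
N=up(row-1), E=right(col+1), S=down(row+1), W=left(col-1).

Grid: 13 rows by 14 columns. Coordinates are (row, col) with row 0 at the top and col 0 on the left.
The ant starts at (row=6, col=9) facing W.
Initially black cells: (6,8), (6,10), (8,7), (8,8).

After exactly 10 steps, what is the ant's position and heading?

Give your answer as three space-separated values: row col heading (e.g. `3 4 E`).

Answer: 5 12 E

Derivation:
Step 1: on WHITE (6,9): turn R to N, flip to black, move to (5,9). |black|=5
Step 2: on WHITE (5,9): turn R to E, flip to black, move to (5,10). |black|=6
Step 3: on WHITE (5,10): turn R to S, flip to black, move to (6,10). |black|=7
Step 4: on BLACK (6,10): turn L to E, flip to white, move to (6,11). |black|=6
Step 5: on WHITE (6,11): turn R to S, flip to black, move to (7,11). |black|=7
Step 6: on WHITE (7,11): turn R to W, flip to black, move to (7,10). |black|=8
Step 7: on WHITE (7,10): turn R to N, flip to black, move to (6,10). |black|=9
Step 8: on WHITE (6,10): turn R to E, flip to black, move to (6,11). |black|=10
Step 9: on BLACK (6,11): turn L to N, flip to white, move to (5,11). |black|=9
Step 10: on WHITE (5,11): turn R to E, flip to black, move to (5,12). |black|=10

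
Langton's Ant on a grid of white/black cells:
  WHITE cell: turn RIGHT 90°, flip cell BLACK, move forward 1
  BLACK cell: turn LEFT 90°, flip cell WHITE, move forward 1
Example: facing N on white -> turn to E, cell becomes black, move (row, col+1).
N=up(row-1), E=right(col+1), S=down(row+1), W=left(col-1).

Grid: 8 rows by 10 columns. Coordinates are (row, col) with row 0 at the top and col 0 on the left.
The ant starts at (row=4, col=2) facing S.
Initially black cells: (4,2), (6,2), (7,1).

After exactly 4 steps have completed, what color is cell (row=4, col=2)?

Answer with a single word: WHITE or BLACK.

Answer: WHITE

Derivation:
Step 1: on BLACK (4,2): turn L to E, flip to white, move to (4,3). |black|=2
Step 2: on WHITE (4,3): turn R to S, flip to black, move to (5,3). |black|=3
Step 3: on WHITE (5,3): turn R to W, flip to black, move to (5,2). |black|=4
Step 4: on WHITE (5,2): turn R to N, flip to black, move to (4,2). |black|=5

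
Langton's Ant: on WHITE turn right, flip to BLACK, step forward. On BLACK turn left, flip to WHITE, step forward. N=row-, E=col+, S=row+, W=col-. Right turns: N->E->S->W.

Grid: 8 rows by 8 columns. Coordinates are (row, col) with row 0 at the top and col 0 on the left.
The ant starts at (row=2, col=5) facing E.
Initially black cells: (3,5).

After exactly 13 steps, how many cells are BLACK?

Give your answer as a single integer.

Answer: 6

Derivation:
Step 1: on WHITE (2,5): turn R to S, flip to black, move to (3,5). |black|=2
Step 2: on BLACK (3,5): turn L to E, flip to white, move to (3,6). |black|=1
Step 3: on WHITE (3,6): turn R to S, flip to black, move to (4,6). |black|=2
Step 4: on WHITE (4,6): turn R to W, flip to black, move to (4,5). |black|=3
Step 5: on WHITE (4,5): turn R to N, flip to black, move to (3,5). |black|=4
Step 6: on WHITE (3,5): turn R to E, flip to black, move to (3,6). |black|=5
Step 7: on BLACK (3,6): turn L to N, flip to white, move to (2,6). |black|=4
Step 8: on WHITE (2,6): turn R to E, flip to black, move to (2,7). |black|=5
Step 9: on WHITE (2,7): turn R to S, flip to black, move to (3,7). |black|=6
Step 10: on WHITE (3,7): turn R to W, flip to black, move to (3,6). |black|=7
Step 11: on WHITE (3,6): turn R to N, flip to black, move to (2,6). |black|=8
Step 12: on BLACK (2,6): turn L to W, flip to white, move to (2,5). |black|=7
Step 13: on BLACK (2,5): turn L to S, flip to white, move to (3,5). |black|=6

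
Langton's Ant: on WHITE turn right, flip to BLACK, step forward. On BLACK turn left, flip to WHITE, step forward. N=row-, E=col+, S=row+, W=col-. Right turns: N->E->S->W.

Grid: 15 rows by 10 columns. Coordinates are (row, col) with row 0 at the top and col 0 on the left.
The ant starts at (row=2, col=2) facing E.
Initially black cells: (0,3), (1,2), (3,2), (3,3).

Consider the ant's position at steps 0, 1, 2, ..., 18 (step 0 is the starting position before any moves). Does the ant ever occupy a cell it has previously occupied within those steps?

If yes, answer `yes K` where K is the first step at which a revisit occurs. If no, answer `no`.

Answer: yes 6

Derivation:
Step 1: on WHITE (2,2): turn R to S, flip to black, move to (3,2). |black|=5 — new cell
Step 2: on BLACK (3,2): turn L to E, flip to white, move to (3,3). |black|=4 — new cell
Step 3: on BLACK (3,3): turn L to N, flip to white, move to (2,3). |black|=3 — new cell
Step 4: on WHITE (2,3): turn R to E, flip to black, move to (2,4). |black|=4 — new cell
Step 5: on WHITE (2,4): turn R to S, flip to black, move to (3,4). |black|=5 — new cell
Step 6: on WHITE (3,4): turn R to W, flip to black, move to (3,3). |black|=6 — REVISIT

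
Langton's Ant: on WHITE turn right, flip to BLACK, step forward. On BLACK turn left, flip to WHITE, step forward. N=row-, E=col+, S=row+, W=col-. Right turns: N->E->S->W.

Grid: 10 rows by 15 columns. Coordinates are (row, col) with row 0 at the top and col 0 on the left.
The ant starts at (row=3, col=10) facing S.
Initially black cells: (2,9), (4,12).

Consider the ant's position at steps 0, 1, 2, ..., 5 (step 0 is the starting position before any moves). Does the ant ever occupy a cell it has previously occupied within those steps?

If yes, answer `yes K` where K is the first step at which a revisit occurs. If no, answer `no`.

Step 1: on WHITE (3,10): turn R to W, flip to black, move to (3,9). |black|=3 — new cell
Step 2: on WHITE (3,9): turn R to N, flip to black, move to (2,9). |black|=4 — new cell
Step 3: on BLACK (2,9): turn L to W, flip to white, move to (2,8). |black|=3 — new cell
Step 4: on WHITE (2,8): turn R to N, flip to black, move to (1,8). |black|=4 — new cell
Step 5: on WHITE (1,8): turn R to E, flip to black, move to (1,9). |black|=5 — new cell
No revisit within 5 steps.

Answer: no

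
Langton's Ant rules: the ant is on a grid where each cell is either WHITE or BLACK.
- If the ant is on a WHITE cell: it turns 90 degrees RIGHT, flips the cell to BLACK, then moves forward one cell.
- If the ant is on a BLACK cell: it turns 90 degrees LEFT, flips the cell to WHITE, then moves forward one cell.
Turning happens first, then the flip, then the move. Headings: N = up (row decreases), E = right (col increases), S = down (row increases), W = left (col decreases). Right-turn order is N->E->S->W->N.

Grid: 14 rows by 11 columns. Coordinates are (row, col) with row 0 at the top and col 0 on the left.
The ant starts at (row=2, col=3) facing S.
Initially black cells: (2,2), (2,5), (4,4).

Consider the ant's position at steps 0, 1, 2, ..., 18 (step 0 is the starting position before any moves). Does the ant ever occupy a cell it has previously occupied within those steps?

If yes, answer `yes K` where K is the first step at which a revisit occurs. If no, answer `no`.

Answer: yes 5

Derivation:
Step 1: on WHITE (2,3): turn R to W, flip to black, move to (2,2). |black|=4 — new cell
Step 2: on BLACK (2,2): turn L to S, flip to white, move to (3,2). |black|=3 — new cell
Step 3: on WHITE (3,2): turn R to W, flip to black, move to (3,1). |black|=4 — new cell
Step 4: on WHITE (3,1): turn R to N, flip to black, move to (2,1). |black|=5 — new cell
Step 5: on WHITE (2,1): turn R to E, flip to black, move to (2,2). |black|=6 — REVISIT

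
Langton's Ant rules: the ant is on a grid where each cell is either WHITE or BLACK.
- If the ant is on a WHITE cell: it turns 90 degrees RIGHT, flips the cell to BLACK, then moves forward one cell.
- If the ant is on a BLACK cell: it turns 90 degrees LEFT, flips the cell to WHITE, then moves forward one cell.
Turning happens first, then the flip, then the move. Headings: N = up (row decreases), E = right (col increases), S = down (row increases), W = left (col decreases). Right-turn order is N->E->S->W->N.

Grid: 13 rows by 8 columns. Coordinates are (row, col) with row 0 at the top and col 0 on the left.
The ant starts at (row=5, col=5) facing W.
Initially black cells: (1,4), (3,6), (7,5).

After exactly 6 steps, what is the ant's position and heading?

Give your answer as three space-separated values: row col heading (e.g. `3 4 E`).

Step 1: on WHITE (5,5): turn R to N, flip to black, move to (4,5). |black|=4
Step 2: on WHITE (4,5): turn R to E, flip to black, move to (4,6). |black|=5
Step 3: on WHITE (4,6): turn R to S, flip to black, move to (5,6). |black|=6
Step 4: on WHITE (5,6): turn R to W, flip to black, move to (5,5). |black|=7
Step 5: on BLACK (5,5): turn L to S, flip to white, move to (6,5). |black|=6
Step 6: on WHITE (6,5): turn R to W, flip to black, move to (6,4). |black|=7

Answer: 6 4 W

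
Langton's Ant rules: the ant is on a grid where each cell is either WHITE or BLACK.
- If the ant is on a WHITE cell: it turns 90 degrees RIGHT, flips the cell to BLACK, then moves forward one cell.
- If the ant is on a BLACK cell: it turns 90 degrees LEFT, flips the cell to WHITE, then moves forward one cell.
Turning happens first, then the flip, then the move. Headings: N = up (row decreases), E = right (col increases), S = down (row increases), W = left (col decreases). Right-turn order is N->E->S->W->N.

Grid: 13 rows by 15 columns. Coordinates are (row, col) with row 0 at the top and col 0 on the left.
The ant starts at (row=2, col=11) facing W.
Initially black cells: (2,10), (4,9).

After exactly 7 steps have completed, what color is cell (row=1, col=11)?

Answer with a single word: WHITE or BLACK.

Step 1: on WHITE (2,11): turn R to N, flip to black, move to (1,11). |black|=3
Step 2: on WHITE (1,11): turn R to E, flip to black, move to (1,12). |black|=4
Step 3: on WHITE (1,12): turn R to S, flip to black, move to (2,12). |black|=5
Step 4: on WHITE (2,12): turn R to W, flip to black, move to (2,11). |black|=6
Step 5: on BLACK (2,11): turn L to S, flip to white, move to (3,11). |black|=5
Step 6: on WHITE (3,11): turn R to W, flip to black, move to (3,10). |black|=6
Step 7: on WHITE (3,10): turn R to N, flip to black, move to (2,10). |black|=7

Answer: BLACK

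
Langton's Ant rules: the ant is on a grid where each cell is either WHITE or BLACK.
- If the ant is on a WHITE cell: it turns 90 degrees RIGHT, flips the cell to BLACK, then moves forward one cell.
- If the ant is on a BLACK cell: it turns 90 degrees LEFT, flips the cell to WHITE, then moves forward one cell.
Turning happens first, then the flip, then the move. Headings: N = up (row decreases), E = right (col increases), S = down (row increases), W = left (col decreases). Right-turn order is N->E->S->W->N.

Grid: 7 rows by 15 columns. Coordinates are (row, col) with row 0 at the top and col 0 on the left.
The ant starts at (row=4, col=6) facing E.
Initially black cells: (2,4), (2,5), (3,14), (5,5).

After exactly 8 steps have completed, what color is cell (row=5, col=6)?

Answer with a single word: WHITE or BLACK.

Answer: BLACK

Derivation:
Step 1: on WHITE (4,6): turn R to S, flip to black, move to (5,6). |black|=5
Step 2: on WHITE (5,6): turn R to W, flip to black, move to (5,5). |black|=6
Step 3: on BLACK (5,5): turn L to S, flip to white, move to (6,5). |black|=5
Step 4: on WHITE (6,5): turn R to W, flip to black, move to (6,4). |black|=6
Step 5: on WHITE (6,4): turn R to N, flip to black, move to (5,4). |black|=7
Step 6: on WHITE (5,4): turn R to E, flip to black, move to (5,5). |black|=8
Step 7: on WHITE (5,5): turn R to S, flip to black, move to (6,5). |black|=9
Step 8: on BLACK (6,5): turn L to E, flip to white, move to (6,6). |black|=8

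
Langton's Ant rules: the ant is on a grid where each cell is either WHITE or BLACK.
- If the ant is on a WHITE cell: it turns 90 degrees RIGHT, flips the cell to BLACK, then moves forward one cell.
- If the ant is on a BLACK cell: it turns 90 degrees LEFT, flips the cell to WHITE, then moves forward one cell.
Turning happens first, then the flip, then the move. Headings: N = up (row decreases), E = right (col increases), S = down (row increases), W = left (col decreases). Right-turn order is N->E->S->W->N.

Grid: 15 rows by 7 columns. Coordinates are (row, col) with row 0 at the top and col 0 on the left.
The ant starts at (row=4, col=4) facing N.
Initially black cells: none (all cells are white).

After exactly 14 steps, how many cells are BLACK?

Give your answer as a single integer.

Answer: 10

Derivation:
Step 1: on WHITE (4,4): turn R to E, flip to black, move to (4,5). |black|=1
Step 2: on WHITE (4,5): turn R to S, flip to black, move to (5,5). |black|=2
Step 3: on WHITE (5,5): turn R to W, flip to black, move to (5,4). |black|=3
Step 4: on WHITE (5,4): turn R to N, flip to black, move to (4,4). |black|=4
Step 5: on BLACK (4,4): turn L to W, flip to white, move to (4,3). |black|=3
Step 6: on WHITE (4,3): turn R to N, flip to black, move to (3,3). |black|=4
Step 7: on WHITE (3,3): turn R to E, flip to black, move to (3,4). |black|=5
Step 8: on WHITE (3,4): turn R to S, flip to black, move to (4,4). |black|=6
Step 9: on WHITE (4,4): turn R to W, flip to black, move to (4,3). |black|=7
Step 10: on BLACK (4,3): turn L to S, flip to white, move to (5,3). |black|=6
Step 11: on WHITE (5,3): turn R to W, flip to black, move to (5,2). |black|=7
Step 12: on WHITE (5,2): turn R to N, flip to black, move to (4,2). |black|=8
Step 13: on WHITE (4,2): turn R to E, flip to black, move to (4,3). |black|=9
Step 14: on WHITE (4,3): turn R to S, flip to black, move to (5,3). |black|=10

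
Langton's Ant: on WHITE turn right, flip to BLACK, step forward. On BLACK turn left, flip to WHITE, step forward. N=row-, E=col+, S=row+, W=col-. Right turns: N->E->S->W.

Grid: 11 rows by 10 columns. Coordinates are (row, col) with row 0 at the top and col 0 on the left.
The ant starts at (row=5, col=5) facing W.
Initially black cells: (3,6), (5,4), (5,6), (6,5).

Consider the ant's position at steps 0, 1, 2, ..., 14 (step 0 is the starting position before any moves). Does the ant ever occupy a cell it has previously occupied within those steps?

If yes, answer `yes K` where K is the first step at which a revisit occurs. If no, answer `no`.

Answer: yes 7

Derivation:
Step 1: on WHITE (5,5): turn R to N, flip to black, move to (4,5). |black|=5 — new cell
Step 2: on WHITE (4,5): turn R to E, flip to black, move to (4,6). |black|=6 — new cell
Step 3: on WHITE (4,6): turn R to S, flip to black, move to (5,6). |black|=7 — new cell
Step 4: on BLACK (5,6): turn L to E, flip to white, move to (5,7). |black|=6 — new cell
Step 5: on WHITE (5,7): turn R to S, flip to black, move to (6,7). |black|=7 — new cell
Step 6: on WHITE (6,7): turn R to W, flip to black, move to (6,6). |black|=8 — new cell
Step 7: on WHITE (6,6): turn R to N, flip to black, move to (5,6). |black|=9 — REVISIT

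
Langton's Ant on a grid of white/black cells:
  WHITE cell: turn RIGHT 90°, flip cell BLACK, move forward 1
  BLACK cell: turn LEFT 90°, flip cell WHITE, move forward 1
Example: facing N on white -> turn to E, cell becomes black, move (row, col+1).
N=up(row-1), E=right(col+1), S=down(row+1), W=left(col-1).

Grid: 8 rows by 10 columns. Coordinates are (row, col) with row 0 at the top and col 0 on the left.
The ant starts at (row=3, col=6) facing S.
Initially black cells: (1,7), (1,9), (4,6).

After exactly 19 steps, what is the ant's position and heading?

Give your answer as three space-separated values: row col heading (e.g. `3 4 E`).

Step 1: on WHITE (3,6): turn R to W, flip to black, move to (3,5). |black|=4
Step 2: on WHITE (3,5): turn R to N, flip to black, move to (2,5). |black|=5
Step 3: on WHITE (2,5): turn R to E, flip to black, move to (2,6). |black|=6
Step 4: on WHITE (2,6): turn R to S, flip to black, move to (3,6). |black|=7
Step 5: on BLACK (3,6): turn L to E, flip to white, move to (3,7). |black|=6
Step 6: on WHITE (3,7): turn R to S, flip to black, move to (4,7). |black|=7
Step 7: on WHITE (4,7): turn R to W, flip to black, move to (4,6). |black|=8
Step 8: on BLACK (4,6): turn L to S, flip to white, move to (5,6). |black|=7
Step 9: on WHITE (5,6): turn R to W, flip to black, move to (5,5). |black|=8
Step 10: on WHITE (5,5): turn R to N, flip to black, move to (4,5). |black|=9
Step 11: on WHITE (4,5): turn R to E, flip to black, move to (4,6). |black|=10
Step 12: on WHITE (4,6): turn R to S, flip to black, move to (5,6). |black|=11
Step 13: on BLACK (5,6): turn L to E, flip to white, move to (5,7). |black|=10
Step 14: on WHITE (5,7): turn R to S, flip to black, move to (6,7). |black|=11
Step 15: on WHITE (6,7): turn R to W, flip to black, move to (6,6). |black|=12
Step 16: on WHITE (6,6): turn R to N, flip to black, move to (5,6). |black|=13
Step 17: on WHITE (5,6): turn R to E, flip to black, move to (5,7). |black|=14
Step 18: on BLACK (5,7): turn L to N, flip to white, move to (4,7). |black|=13
Step 19: on BLACK (4,7): turn L to W, flip to white, move to (4,6). |black|=12

Answer: 4 6 W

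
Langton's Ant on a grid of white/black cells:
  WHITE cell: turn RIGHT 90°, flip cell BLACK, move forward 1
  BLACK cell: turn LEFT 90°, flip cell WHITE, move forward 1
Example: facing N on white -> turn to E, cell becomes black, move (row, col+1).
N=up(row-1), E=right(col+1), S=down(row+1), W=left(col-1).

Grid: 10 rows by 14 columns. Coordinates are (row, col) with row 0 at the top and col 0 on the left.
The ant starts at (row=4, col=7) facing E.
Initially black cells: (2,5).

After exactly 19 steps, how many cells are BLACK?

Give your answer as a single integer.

Answer: 8

Derivation:
Step 1: on WHITE (4,7): turn R to S, flip to black, move to (5,7). |black|=2
Step 2: on WHITE (5,7): turn R to W, flip to black, move to (5,6). |black|=3
Step 3: on WHITE (5,6): turn R to N, flip to black, move to (4,6). |black|=4
Step 4: on WHITE (4,6): turn R to E, flip to black, move to (4,7). |black|=5
Step 5: on BLACK (4,7): turn L to N, flip to white, move to (3,7). |black|=4
Step 6: on WHITE (3,7): turn R to E, flip to black, move to (3,8). |black|=5
Step 7: on WHITE (3,8): turn R to S, flip to black, move to (4,8). |black|=6
Step 8: on WHITE (4,8): turn R to W, flip to black, move to (4,7). |black|=7
Step 9: on WHITE (4,7): turn R to N, flip to black, move to (3,7). |black|=8
Step 10: on BLACK (3,7): turn L to W, flip to white, move to (3,6). |black|=7
Step 11: on WHITE (3,6): turn R to N, flip to black, move to (2,6). |black|=8
Step 12: on WHITE (2,6): turn R to E, flip to black, move to (2,7). |black|=9
Step 13: on WHITE (2,7): turn R to S, flip to black, move to (3,7). |black|=10
Step 14: on WHITE (3,7): turn R to W, flip to black, move to (3,6). |black|=11
Step 15: on BLACK (3,6): turn L to S, flip to white, move to (4,6). |black|=10
Step 16: on BLACK (4,6): turn L to E, flip to white, move to (4,7). |black|=9
Step 17: on BLACK (4,7): turn L to N, flip to white, move to (3,7). |black|=8
Step 18: on BLACK (3,7): turn L to W, flip to white, move to (3,6). |black|=7
Step 19: on WHITE (3,6): turn R to N, flip to black, move to (2,6). |black|=8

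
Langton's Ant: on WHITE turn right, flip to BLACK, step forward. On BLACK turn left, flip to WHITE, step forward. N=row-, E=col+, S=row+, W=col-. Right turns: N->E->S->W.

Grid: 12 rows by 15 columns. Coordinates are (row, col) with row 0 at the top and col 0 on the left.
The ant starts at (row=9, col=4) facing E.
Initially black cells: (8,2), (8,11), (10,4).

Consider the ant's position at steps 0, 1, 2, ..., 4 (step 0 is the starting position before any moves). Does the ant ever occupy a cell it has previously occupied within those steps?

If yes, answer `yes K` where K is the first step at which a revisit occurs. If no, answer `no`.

Step 1: on WHITE (9,4): turn R to S, flip to black, move to (10,4). |black|=4 — new cell
Step 2: on BLACK (10,4): turn L to E, flip to white, move to (10,5). |black|=3 — new cell
Step 3: on WHITE (10,5): turn R to S, flip to black, move to (11,5). |black|=4 — new cell
Step 4: on WHITE (11,5): turn R to W, flip to black, move to (11,4). |black|=5 — new cell
No revisit within 4 steps.

Answer: no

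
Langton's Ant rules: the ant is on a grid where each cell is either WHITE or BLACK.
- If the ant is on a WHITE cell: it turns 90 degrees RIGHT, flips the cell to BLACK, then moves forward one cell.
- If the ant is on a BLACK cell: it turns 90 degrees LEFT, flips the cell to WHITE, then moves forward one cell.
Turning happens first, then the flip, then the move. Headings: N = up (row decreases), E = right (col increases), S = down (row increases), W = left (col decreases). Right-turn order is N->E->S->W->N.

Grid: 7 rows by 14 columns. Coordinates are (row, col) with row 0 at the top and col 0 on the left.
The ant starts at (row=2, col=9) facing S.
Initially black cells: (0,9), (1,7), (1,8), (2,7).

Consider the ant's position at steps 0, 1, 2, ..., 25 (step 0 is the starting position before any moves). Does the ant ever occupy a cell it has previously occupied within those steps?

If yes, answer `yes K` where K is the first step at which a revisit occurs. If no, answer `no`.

Step 1: on WHITE (2,9): turn R to W, flip to black, move to (2,8). |black|=5 — new cell
Step 2: on WHITE (2,8): turn R to N, flip to black, move to (1,8). |black|=6 — new cell
Step 3: on BLACK (1,8): turn L to W, flip to white, move to (1,7). |black|=5 — new cell
Step 4: on BLACK (1,7): turn L to S, flip to white, move to (2,7). |black|=4 — new cell
Step 5: on BLACK (2,7): turn L to E, flip to white, move to (2,8). |black|=3 — REVISIT

Answer: yes 5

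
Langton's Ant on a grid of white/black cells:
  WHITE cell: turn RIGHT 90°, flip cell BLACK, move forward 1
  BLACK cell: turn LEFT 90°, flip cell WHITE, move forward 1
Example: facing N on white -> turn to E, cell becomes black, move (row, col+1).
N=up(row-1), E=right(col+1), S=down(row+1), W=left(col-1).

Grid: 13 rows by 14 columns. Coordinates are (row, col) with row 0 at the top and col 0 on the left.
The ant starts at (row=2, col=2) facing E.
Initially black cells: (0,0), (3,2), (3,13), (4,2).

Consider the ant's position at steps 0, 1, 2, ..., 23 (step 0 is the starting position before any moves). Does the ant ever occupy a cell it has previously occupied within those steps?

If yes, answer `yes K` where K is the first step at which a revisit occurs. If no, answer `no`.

Answer: yes 8

Derivation:
Step 1: on WHITE (2,2): turn R to S, flip to black, move to (3,2). |black|=5 — new cell
Step 2: on BLACK (3,2): turn L to E, flip to white, move to (3,3). |black|=4 — new cell
Step 3: on WHITE (3,3): turn R to S, flip to black, move to (4,3). |black|=5 — new cell
Step 4: on WHITE (4,3): turn R to W, flip to black, move to (4,2). |black|=6 — new cell
Step 5: on BLACK (4,2): turn L to S, flip to white, move to (5,2). |black|=5 — new cell
Step 6: on WHITE (5,2): turn R to W, flip to black, move to (5,1). |black|=6 — new cell
Step 7: on WHITE (5,1): turn R to N, flip to black, move to (4,1). |black|=7 — new cell
Step 8: on WHITE (4,1): turn R to E, flip to black, move to (4,2). |black|=8 — REVISIT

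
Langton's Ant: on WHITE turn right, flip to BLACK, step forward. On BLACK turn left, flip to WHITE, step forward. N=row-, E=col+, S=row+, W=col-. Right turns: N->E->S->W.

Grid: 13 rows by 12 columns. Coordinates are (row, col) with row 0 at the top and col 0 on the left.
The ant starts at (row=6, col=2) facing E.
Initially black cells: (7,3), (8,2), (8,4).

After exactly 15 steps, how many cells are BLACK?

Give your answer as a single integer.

Step 1: on WHITE (6,2): turn R to S, flip to black, move to (7,2). |black|=4
Step 2: on WHITE (7,2): turn R to W, flip to black, move to (7,1). |black|=5
Step 3: on WHITE (7,1): turn R to N, flip to black, move to (6,1). |black|=6
Step 4: on WHITE (6,1): turn R to E, flip to black, move to (6,2). |black|=7
Step 5: on BLACK (6,2): turn L to N, flip to white, move to (5,2). |black|=6
Step 6: on WHITE (5,2): turn R to E, flip to black, move to (5,3). |black|=7
Step 7: on WHITE (5,3): turn R to S, flip to black, move to (6,3). |black|=8
Step 8: on WHITE (6,3): turn R to W, flip to black, move to (6,2). |black|=9
Step 9: on WHITE (6,2): turn R to N, flip to black, move to (5,2). |black|=10
Step 10: on BLACK (5,2): turn L to W, flip to white, move to (5,1). |black|=9
Step 11: on WHITE (5,1): turn R to N, flip to black, move to (4,1). |black|=10
Step 12: on WHITE (4,1): turn R to E, flip to black, move to (4,2). |black|=11
Step 13: on WHITE (4,2): turn R to S, flip to black, move to (5,2). |black|=12
Step 14: on WHITE (5,2): turn R to W, flip to black, move to (5,1). |black|=13
Step 15: on BLACK (5,1): turn L to S, flip to white, move to (6,1). |black|=12

Answer: 12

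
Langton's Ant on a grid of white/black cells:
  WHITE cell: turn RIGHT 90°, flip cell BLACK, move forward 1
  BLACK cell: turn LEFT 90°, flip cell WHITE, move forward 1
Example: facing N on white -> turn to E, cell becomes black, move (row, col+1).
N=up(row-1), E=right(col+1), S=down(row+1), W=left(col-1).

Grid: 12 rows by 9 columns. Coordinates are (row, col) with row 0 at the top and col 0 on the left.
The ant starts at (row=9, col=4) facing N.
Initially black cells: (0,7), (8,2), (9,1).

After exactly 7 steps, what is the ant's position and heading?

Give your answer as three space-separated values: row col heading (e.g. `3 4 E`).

Answer: 8 4 E

Derivation:
Step 1: on WHITE (9,4): turn R to E, flip to black, move to (9,5). |black|=4
Step 2: on WHITE (9,5): turn R to S, flip to black, move to (10,5). |black|=5
Step 3: on WHITE (10,5): turn R to W, flip to black, move to (10,4). |black|=6
Step 4: on WHITE (10,4): turn R to N, flip to black, move to (9,4). |black|=7
Step 5: on BLACK (9,4): turn L to W, flip to white, move to (9,3). |black|=6
Step 6: on WHITE (9,3): turn R to N, flip to black, move to (8,3). |black|=7
Step 7: on WHITE (8,3): turn R to E, flip to black, move to (8,4). |black|=8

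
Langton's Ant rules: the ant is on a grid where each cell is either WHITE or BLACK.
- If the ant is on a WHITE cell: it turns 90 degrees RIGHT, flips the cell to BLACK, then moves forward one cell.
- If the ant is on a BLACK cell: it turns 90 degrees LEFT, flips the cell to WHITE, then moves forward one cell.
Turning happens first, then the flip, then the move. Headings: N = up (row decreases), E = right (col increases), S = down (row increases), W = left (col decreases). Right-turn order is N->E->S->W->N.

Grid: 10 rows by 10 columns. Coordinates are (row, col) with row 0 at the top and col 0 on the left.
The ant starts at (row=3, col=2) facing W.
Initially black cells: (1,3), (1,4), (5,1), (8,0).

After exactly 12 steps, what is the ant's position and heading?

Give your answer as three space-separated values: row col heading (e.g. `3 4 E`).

Step 1: on WHITE (3,2): turn R to N, flip to black, move to (2,2). |black|=5
Step 2: on WHITE (2,2): turn R to E, flip to black, move to (2,3). |black|=6
Step 3: on WHITE (2,3): turn R to S, flip to black, move to (3,3). |black|=7
Step 4: on WHITE (3,3): turn R to W, flip to black, move to (3,2). |black|=8
Step 5: on BLACK (3,2): turn L to S, flip to white, move to (4,2). |black|=7
Step 6: on WHITE (4,2): turn R to W, flip to black, move to (4,1). |black|=8
Step 7: on WHITE (4,1): turn R to N, flip to black, move to (3,1). |black|=9
Step 8: on WHITE (3,1): turn R to E, flip to black, move to (3,2). |black|=10
Step 9: on WHITE (3,2): turn R to S, flip to black, move to (4,2). |black|=11
Step 10: on BLACK (4,2): turn L to E, flip to white, move to (4,3). |black|=10
Step 11: on WHITE (4,3): turn R to S, flip to black, move to (5,3). |black|=11
Step 12: on WHITE (5,3): turn R to W, flip to black, move to (5,2). |black|=12

Answer: 5 2 W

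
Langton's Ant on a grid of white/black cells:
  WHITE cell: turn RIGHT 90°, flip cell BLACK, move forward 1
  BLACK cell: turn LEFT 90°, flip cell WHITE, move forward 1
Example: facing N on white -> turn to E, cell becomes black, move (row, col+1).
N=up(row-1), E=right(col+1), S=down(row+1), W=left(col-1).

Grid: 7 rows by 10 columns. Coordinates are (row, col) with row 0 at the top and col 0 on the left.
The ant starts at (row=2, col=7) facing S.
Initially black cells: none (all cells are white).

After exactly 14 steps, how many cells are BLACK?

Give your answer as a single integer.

Step 1: on WHITE (2,7): turn R to W, flip to black, move to (2,6). |black|=1
Step 2: on WHITE (2,6): turn R to N, flip to black, move to (1,6). |black|=2
Step 3: on WHITE (1,6): turn R to E, flip to black, move to (1,7). |black|=3
Step 4: on WHITE (1,7): turn R to S, flip to black, move to (2,7). |black|=4
Step 5: on BLACK (2,7): turn L to E, flip to white, move to (2,8). |black|=3
Step 6: on WHITE (2,8): turn R to S, flip to black, move to (3,8). |black|=4
Step 7: on WHITE (3,8): turn R to W, flip to black, move to (3,7). |black|=5
Step 8: on WHITE (3,7): turn R to N, flip to black, move to (2,7). |black|=6
Step 9: on WHITE (2,7): turn R to E, flip to black, move to (2,8). |black|=7
Step 10: on BLACK (2,8): turn L to N, flip to white, move to (1,8). |black|=6
Step 11: on WHITE (1,8): turn R to E, flip to black, move to (1,9). |black|=7
Step 12: on WHITE (1,9): turn R to S, flip to black, move to (2,9). |black|=8
Step 13: on WHITE (2,9): turn R to W, flip to black, move to (2,8). |black|=9
Step 14: on WHITE (2,8): turn R to N, flip to black, move to (1,8). |black|=10

Answer: 10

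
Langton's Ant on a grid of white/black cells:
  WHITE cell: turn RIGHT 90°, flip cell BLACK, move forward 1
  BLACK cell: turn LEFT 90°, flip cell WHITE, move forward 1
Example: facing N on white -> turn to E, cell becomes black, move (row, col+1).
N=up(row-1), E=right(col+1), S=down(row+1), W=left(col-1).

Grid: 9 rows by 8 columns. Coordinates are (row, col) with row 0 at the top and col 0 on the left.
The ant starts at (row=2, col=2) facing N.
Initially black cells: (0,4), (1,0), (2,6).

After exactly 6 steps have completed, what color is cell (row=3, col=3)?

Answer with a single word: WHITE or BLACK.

Answer: BLACK

Derivation:
Step 1: on WHITE (2,2): turn R to E, flip to black, move to (2,3). |black|=4
Step 2: on WHITE (2,3): turn R to S, flip to black, move to (3,3). |black|=5
Step 3: on WHITE (3,3): turn R to W, flip to black, move to (3,2). |black|=6
Step 4: on WHITE (3,2): turn R to N, flip to black, move to (2,2). |black|=7
Step 5: on BLACK (2,2): turn L to W, flip to white, move to (2,1). |black|=6
Step 6: on WHITE (2,1): turn R to N, flip to black, move to (1,1). |black|=7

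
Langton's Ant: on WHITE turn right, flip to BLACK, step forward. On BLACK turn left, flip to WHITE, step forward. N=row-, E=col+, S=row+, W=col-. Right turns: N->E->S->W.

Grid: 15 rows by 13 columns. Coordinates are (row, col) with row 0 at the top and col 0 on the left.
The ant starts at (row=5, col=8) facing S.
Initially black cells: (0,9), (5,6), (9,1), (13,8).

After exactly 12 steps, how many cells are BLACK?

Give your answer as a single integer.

Answer: 12

Derivation:
Step 1: on WHITE (5,8): turn R to W, flip to black, move to (5,7). |black|=5
Step 2: on WHITE (5,7): turn R to N, flip to black, move to (4,7). |black|=6
Step 3: on WHITE (4,7): turn R to E, flip to black, move to (4,8). |black|=7
Step 4: on WHITE (4,8): turn R to S, flip to black, move to (5,8). |black|=8
Step 5: on BLACK (5,8): turn L to E, flip to white, move to (5,9). |black|=7
Step 6: on WHITE (5,9): turn R to S, flip to black, move to (6,9). |black|=8
Step 7: on WHITE (6,9): turn R to W, flip to black, move to (6,8). |black|=9
Step 8: on WHITE (6,8): turn R to N, flip to black, move to (5,8). |black|=10
Step 9: on WHITE (5,8): turn R to E, flip to black, move to (5,9). |black|=11
Step 10: on BLACK (5,9): turn L to N, flip to white, move to (4,9). |black|=10
Step 11: on WHITE (4,9): turn R to E, flip to black, move to (4,10). |black|=11
Step 12: on WHITE (4,10): turn R to S, flip to black, move to (5,10). |black|=12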